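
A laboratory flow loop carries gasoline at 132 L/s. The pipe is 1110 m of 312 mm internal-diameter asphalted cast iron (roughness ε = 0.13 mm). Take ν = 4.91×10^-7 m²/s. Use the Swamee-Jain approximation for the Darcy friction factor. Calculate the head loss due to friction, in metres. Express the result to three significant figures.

V = 4Q/(πD²) = 4·0.132/(π·0.312²) = 1.727 m/s
Re = VD/ν = 1.727·0.312/4.91×10^-7 = 1.10×10^6 → turbulent
ε/D = 0.13/312 = 4.17×10^-4
Swamee-Jain: f = 0.01666
h_f = f(L/D)V²/(2g) = 0.01666·(1110/0.312)·1.727²/(2·9.81) = 9.004 m

h_f ≈ 9.00 m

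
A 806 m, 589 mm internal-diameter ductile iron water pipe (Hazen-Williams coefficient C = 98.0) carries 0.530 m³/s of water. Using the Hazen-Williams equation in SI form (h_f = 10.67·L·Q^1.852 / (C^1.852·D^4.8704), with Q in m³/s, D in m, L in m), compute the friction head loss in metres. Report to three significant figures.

h_f ≈ 7.17 m

h_f = 10.67·806·0.530^1.852 / (98.0^1.852·0.589^4.8704) = 7.174 m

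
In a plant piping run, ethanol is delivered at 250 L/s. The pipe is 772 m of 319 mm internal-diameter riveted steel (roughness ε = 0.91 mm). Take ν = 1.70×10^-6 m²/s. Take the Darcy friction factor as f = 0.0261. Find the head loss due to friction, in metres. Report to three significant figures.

h_f ≈ 31.5 m

V = 4Q/(πD²) = 4·0.250/(π·0.319²) = 3.128 m/s
h_f = f(L/D)V²/(2g) = 0.02610·(772/0.319)·3.128²/(2·9.81) = 31.50 m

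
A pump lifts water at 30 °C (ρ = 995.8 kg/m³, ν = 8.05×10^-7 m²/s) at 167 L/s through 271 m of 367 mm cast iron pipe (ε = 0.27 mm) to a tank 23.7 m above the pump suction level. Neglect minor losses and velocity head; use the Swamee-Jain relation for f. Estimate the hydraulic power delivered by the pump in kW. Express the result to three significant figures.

V = 4Q/(πD²) = 1.579 m/s; Re = 7.20×10^5; ε/D = 7.36×10^-4; f = 0.01888
h_f = f(L/D)V²/2g = 1.771 m
Total head H = z + h_f = 23.7 + 1.771 = 25.47 m
P_hyd = ρgQH = 995.8·9.81·0.167·25.47 = 41.55 kW

P_hyd ≈ 41.6 kW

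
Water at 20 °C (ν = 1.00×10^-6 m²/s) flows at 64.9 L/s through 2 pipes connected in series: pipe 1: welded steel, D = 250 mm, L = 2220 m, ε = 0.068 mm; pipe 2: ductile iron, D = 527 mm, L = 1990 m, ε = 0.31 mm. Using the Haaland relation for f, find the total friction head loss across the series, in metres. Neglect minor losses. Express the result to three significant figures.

H ≈ 13.4 m

Pipe 1: V = 1.322 m/s, Re = 3.31×10^5, ε/D = 2.72×10^-4, f = 0.01646, h_1 = f(L/D)V²/2g = 13.02 m
Pipe 2: V = 0.2975 m/s, Re = 1.57×10^5, ε/D = 5.88×10^-4, f = 0.01949, h_2 = f(L/D)V²/2g = 0.3320 m
Series → Q common, losses add: H = Σh = 13.35 m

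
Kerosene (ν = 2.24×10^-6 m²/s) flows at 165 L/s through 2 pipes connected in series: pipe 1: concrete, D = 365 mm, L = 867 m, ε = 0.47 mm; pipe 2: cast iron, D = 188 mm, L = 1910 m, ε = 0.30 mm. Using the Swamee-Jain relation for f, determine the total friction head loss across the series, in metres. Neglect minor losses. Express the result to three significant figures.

Pipe 1: V = 1.577 m/s, Re = 2.57×10^5, ε/D = 0.00129, f = 0.02200, h_1 = f(L/D)V²/2g = 6.623 m
Pipe 2: V = 5.944 m/s, Re = 4.99×10^5, ε/D = 0.00160, f = 0.02262, h_2 = f(L/D)V²/2g = 413.9 m
Series → Q common, losses add: H = Σh = 420.5 m

H ≈ 421 m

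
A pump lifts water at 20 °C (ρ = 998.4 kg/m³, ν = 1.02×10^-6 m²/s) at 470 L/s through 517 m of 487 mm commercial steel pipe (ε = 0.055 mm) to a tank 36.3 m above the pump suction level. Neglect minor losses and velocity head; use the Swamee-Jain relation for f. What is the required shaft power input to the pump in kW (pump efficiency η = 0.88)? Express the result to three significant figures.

V = 4Q/(πD²) = 2.523 m/s; Re = 1.20×10^6; ε/D = 1.13×10^-4; f = 0.01351
h_f = f(L/D)V²/2g = 4.653 m
Total head H = z + h_f = 36.3 + 4.653 = 40.95 m
P_hyd = ρgQH = 998.4·9.81·0.470·40.95 = 188.5 kW
P_shaft = P_hyd/η = 188.5/0.88 = 214.2 kW

P_shaft ≈ 214 kW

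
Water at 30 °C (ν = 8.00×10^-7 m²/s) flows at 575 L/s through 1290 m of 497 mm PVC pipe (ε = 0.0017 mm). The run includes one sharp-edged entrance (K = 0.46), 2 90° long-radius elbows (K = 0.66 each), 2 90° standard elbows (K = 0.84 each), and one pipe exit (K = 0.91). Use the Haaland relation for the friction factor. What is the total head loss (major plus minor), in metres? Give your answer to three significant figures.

V = 4Q/(πD²) = 2.964 m/s; V²/2g = 0.4477 m
Re = 1.84×10^6, ε/D = 3.42×10^-6 → f = 0.01057 (Haaland)
Major: h_f = f(L/D)·V²/2g = 0.01057·2596·0.4477 = 12.28 m
Minor: ΣK = 4.37; h_m = ΣK·V²/2g = 1.957 m
Total H_L = 12.28 + 1.957 = 14.24 m

H_L ≈ 14.2 m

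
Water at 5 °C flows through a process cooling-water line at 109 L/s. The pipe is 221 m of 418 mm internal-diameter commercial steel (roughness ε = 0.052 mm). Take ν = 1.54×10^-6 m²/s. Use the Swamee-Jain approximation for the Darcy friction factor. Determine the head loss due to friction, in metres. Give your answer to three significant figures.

h_f ≈ 0.279 m

V = 4Q/(πD²) = 4·0.109/(π·0.418²) = 0.7943 m/s
Re = VD/ν = 0.7943·0.418/1.54×10^-6 = 2.16×10^5 → turbulent
ε/D = 0.052/418 = 1.24×10^-4
Swamee-Jain: f = 0.01640
h_f = f(L/D)V²/(2g) = 0.01640·(221/0.418)·0.7943²/(2·9.81) = 0.2788 m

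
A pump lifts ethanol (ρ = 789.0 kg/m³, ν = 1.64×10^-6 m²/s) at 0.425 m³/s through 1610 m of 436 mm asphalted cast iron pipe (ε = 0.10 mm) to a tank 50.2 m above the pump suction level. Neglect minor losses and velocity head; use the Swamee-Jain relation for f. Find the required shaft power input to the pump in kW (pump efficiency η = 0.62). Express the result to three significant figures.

P_shaft ≈ 390 kW

V = 4Q/(πD²) = 2.847 m/s; Re = 7.57×10^5; ε/D = 2.29×10^-4; f = 0.01532
h_f = f(L/D)V²/2g = 23.37 m
Total head H = z + h_f = 50.2 + 23.37 = 73.57 m
P_hyd = ρgQH = 789.0·9.81·0.425·73.57 = 242.0 kW
P_shaft = P_hyd/η = 242.0/0.62 = 390.3 kW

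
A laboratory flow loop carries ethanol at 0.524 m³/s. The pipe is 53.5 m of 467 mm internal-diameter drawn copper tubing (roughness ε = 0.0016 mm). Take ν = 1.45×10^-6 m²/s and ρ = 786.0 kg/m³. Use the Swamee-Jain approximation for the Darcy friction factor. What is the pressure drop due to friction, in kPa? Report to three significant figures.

Δp ≈ 4.94 kPa

V = 4Q/(πD²) = 4·0.524/(π·0.467²) = 3.059 m/s
Re = VD/ν = 3.059·0.467/1.45×10^-6 = 9.85×10^5 → turbulent
ε/D = 0.0016/467 = 3.43×10^-6
Swamee-Jain: f = 0.01172
h_f = f(L/D)V²/(2g) = 0.01172·(53.5/0.467)·3.059²/(2·9.81) = 0.6405 m
Δp = ρg·h_f = 786.0·9.81·0.6405 = 4.939 kPa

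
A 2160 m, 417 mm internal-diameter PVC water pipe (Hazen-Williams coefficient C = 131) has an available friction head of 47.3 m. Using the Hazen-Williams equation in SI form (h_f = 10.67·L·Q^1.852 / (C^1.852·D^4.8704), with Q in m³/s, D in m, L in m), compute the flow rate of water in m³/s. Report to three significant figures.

Rearranging: Q = [h_f·C^1.852·D^4.8704 / (10.67·L)]^(1/1.852)
Q = [47.3·131^1.852·0.417^4.8704 / (10.67·2160)]^0.540 = 0.4645 m³/s

Q ≈ 0.465 m³/s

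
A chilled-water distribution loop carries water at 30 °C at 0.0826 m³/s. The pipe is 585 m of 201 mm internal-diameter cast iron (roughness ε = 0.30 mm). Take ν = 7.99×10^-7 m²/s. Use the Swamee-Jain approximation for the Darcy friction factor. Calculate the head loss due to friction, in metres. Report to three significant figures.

V = 4Q/(πD²) = 4·0.0826/(π·0.201²) = 2.603 m/s
Re = VD/ν = 2.603·0.201/7.99×10^-7 = 6.55×10^5 → turbulent
ε/D = 0.30/201 = 0.00149
Swamee-Jain: f = 0.02215
h_f = f(L/D)V²/(2g) = 0.02215·(585/0.201)·2.603²/(2·9.81) = 22.26 m

h_f ≈ 22.3 m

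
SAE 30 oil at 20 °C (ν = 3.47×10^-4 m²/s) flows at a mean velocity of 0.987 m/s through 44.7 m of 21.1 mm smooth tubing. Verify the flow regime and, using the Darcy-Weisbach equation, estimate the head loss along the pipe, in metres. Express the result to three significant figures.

Re = VD/ν = 0.987·0.02110/3.47×10^-4 = 60.0 → laminar (Re < 2300)
f = 64/Re = 1.066
h_f = f(L/D)V²/(2g) = 1.066·(44.7/0.02110)·0.987²/(2·9.81) = 112.2 m

h_f ≈ 112 m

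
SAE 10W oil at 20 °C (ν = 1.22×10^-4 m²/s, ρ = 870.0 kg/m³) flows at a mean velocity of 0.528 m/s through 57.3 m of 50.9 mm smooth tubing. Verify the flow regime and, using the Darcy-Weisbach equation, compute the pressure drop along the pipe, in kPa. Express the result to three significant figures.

Δp ≈ 39.7 kPa

Re = VD/ν = 0.528·0.05090/1.22×10^-4 = 220 → laminar (Re < 2300)
f = 64/Re = 0.2905
h_f = f(L/D)V²/(2g) = 0.2905·(57.3/0.05090)·0.528²/(2·9.81) = 4.647 m
Δp = ρg·h_f = 870.0·9.81·4.647 = 39.66 kPa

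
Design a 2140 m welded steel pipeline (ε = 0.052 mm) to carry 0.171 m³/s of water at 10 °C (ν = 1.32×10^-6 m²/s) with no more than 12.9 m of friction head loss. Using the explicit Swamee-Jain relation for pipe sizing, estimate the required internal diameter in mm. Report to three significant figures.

D ≈ 364 mm

Swamee-Jain (Type III): D = 0.66·[ε^1.25·(LQ²/(gh_f))^4.75 + ν·Q^9.4·(L/(gh_f))^5.2]^0.04
LQ²/(gh_f) = 0.4945; L/(gh_f) = 16.91
Term 1 = ε^1.25·(…)^4.75 = 1.56×10^-7; Term 2 = ν·Q^9.4·(…)^5.2 = 1.98×10^-7
D = 0.66·(1.56×10^-7 + 1.98×10^-7)^0.04 = 0.3643 m = 364 mm
Check: V = 1.64 m/s, Re = 4.53×10^5, f = 0.01510, h_f = 12.2 m ≈ 12.9 m ✓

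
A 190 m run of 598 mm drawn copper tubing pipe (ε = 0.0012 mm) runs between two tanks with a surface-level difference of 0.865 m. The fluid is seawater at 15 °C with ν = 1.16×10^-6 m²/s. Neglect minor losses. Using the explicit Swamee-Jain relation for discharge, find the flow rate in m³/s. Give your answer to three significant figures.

Q ≈ 0.606 m³/s

Swamee-Jain (Type II): Q = -0.965·√(gD⁵h_f/L)·ln[ε/(3.7D) + √(3.17ν²L/(gD³h_f))]
√(gD⁵h_f/L) = √(9.81·0.598⁵·0.865/190) = 0.05844
ε/(3.7D) = 5.42×10^-7; √(3.17ν²L/(gD³h_f)) = 2.11×10^-5
Q = -0.965·0.05844·ln(2.168×10^-5) = 0.6057 m³/s
Check: V = 2.16 m/s, Re = 1.11×10^6, f = 0.01146, h_f = 0.863 m ≈ 0.865 m ✓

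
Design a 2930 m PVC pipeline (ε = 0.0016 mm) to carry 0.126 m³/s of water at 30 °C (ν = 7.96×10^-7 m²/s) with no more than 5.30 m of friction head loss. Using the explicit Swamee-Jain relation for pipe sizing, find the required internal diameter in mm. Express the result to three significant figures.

Swamee-Jain (Type III): D = 0.66·[ε^1.25·(LQ²/(gh_f))^4.75 + ν·Q^9.4·(L/(gh_f))^5.2]^0.04
LQ²/(gh_f) = 0.8947; L/(gh_f) = 56.35
Term 1 = ε^1.25·(…)^4.75 = 3.35×10^-8; Term 2 = ν·Q^9.4·(…)^5.2 = 3.54×10^-6
D = 0.66·(3.35×10^-8 + 3.54×10^-6)^0.04 = 0.3996 m = 400 mm
Check: V = 1.00 m/s, Re = 5.04×10^5, f = 0.01314, h_f = 4.95 m ≈ 5.30 m ✓

D ≈ 400 mm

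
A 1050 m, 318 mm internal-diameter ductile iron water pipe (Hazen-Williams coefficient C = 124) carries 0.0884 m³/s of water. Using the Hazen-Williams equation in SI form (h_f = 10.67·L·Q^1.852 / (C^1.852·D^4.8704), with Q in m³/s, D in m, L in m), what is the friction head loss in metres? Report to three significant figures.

h_f ≈ 4.41 m

h_f = 10.67·1050·0.0884^1.852 / (124^1.852·0.318^4.8704) = 4.411 m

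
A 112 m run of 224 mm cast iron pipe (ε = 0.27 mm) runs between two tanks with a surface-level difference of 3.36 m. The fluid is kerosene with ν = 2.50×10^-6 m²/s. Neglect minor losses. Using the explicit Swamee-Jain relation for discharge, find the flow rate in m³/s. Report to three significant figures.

Q ≈ 0.0972 m³/s

Swamee-Jain (Type II): Q = -0.965·√(gD⁵h_f/L)·ln[ε/(3.7D) + √(3.17ν²L/(gD³h_f))]
√(gD⁵h_f/L) = √(9.81·0.224⁵·3.36/112) = 0.01288
ε/(3.7D) = 3.26×10^-4; √(3.17ν²L/(gD³h_f)) = 7.74×10^-5
Q = -0.965·0.01288·ln(4.032×10^-4) = 0.09717 m³/s
Check: V = 2.47 m/s, Re = 2.21×10^5, f = 0.02185, h_f = 3.39 m ≈ 3.36 m ✓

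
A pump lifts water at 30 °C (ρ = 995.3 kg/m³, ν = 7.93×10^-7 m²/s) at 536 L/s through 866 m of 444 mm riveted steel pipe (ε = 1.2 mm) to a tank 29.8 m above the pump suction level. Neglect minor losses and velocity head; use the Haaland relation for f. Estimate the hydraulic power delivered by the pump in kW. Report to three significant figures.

P_hyd ≈ 315 kW

V = 4Q/(πD²) = 3.462 m/s; Re = 1.94×10^6; ε/D = 0.00270; f = 0.02553
h_f = f(L/D)V²/2g = 30.42 m
Total head H = z + h_f = 29.8 + 30.42 = 60.22 m
P_hyd = ρgQH = 995.3·9.81·0.536·60.22 = 315.2 kW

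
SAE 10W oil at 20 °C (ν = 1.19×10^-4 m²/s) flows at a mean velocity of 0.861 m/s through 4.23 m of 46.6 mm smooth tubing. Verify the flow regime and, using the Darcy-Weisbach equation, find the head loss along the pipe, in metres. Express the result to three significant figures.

Re = VD/ν = 0.861·0.04660/1.19×10^-4 = 337 → laminar (Re < 2300)
f = 64/Re = 0.1898
h_f = f(L/D)V²/(2g) = 0.1898·(4.23/0.04660)·0.861²/(2·9.81) = 0.6510 m

h_f ≈ 0.651 m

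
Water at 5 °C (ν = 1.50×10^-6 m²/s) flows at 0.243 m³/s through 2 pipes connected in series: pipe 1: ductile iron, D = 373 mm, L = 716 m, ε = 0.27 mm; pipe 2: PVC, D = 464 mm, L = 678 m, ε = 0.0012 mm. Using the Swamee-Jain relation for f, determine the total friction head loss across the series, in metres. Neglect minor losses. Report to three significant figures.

Pipe 1: V = 2.224 m/s, Re = 5.53×10^5, ε/D = 7.24×10^-4, f = 0.01898, h_1 = f(L/D)V²/2g = 9.181 m
Pipe 2: V = 1.437 m/s, Re = 4.45×10^5, ε/D = 2.59×10^-6, f = 0.01341, h_2 = f(L/D)V²/2g = 2.062 m
Series → Q common, losses add: H = Σh = 11.24 m

H ≈ 11.2 m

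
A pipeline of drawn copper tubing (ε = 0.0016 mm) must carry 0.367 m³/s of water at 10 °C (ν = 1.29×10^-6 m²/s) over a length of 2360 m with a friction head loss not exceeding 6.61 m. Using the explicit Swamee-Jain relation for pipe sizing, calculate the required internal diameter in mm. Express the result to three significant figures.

Swamee-Jain (Type III): D = 0.66·[ε^1.25·(LQ²/(gh_f))^4.75 + ν·Q^9.4·(L/(gh_f))^5.2]^0.04
LQ²/(gh_f) = 4.902; L/(gh_f) = 36.39
Term 1 = ε^1.25·(…)^4.75 = 1.08×10^-4; Term 2 = ν·Q^9.4·(…)^5.2 = 0.0137
D = 0.66·(1.08×10^-4 + 0.0137)^0.04 = 0.5561 m = 556 mm
Check: V = 1.51 m/s, Re = 6.51×10^5, f = 0.01255, h_f = 6.20 m ≈ 6.61 m ✓

D ≈ 556 mm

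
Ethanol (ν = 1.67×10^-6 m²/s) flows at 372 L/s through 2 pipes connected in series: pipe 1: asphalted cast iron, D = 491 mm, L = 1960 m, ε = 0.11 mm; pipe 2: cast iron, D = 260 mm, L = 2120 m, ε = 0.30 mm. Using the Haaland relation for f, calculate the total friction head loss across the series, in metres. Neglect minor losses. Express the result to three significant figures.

Pipe 1: V = 1.965 m/s, Re = 5.78×10^5, ε/D = 2.24×10^-4, f = 0.01535, h_1 = f(L/D)V²/2g = 12.05 m
Pipe 2: V = 7.007 m/s, Re = 1.09×10^6, ε/D = 0.00115, f = 0.02060, h_2 = f(L/D)V²/2g = 420.3 m
Series → Q common, losses add: H = Σh = 432.3 m

H ≈ 432 m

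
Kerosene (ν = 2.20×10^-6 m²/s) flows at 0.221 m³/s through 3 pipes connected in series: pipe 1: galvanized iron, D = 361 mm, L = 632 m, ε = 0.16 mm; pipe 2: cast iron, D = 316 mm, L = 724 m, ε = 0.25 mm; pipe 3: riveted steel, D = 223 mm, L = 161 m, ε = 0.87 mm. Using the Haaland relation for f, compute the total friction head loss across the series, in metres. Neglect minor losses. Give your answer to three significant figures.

H ≈ 58.8 m

Pipe 1: V = 2.159 m/s, Re = 3.54×10^5, ε/D = 4.43×10^-4, f = 0.01754, h_1 = f(L/D)V²/2g = 7.296 m
Pipe 2: V = 2.818 m/s, Re = 4.05×10^5, ε/D = 7.91×10^-4, f = 0.01935, h_2 = f(L/D)V²/2g = 17.94 m
Pipe 3: V = 5.658 m/s, Re = 5.74×10^5, ε/D = 0.00390, f = 0.02844, h_3 = f(L/D)V²/2g = 33.51 m
Series → Q common, losses add: H = Σh = 58.75 m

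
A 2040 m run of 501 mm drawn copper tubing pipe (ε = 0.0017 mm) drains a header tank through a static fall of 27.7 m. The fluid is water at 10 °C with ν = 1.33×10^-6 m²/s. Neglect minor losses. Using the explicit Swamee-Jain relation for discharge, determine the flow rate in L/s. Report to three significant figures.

Swamee-Jain (Type II): Q = -0.965·√(gD⁵h_f/L)·ln[ε/(3.7D) + √(3.17ν²L/(gD³h_f))]
√(gD⁵h_f/L) = √(9.81·0.501⁵·27.7/2040) = 0.06484
ε/(3.7D) = 9.17×10^-7; √(3.17ν²L/(gD³h_f)) = 1.83×10^-5
Q = -0.965·0.06484·ln(1.921×10^-5) = 0.6795 m³/s
Check: V = 3.45 m/s, Re = 1.30×10^6, f = 0.01121, h_f = 27.7 m ≈ 27.7 m ✓

Q ≈ 680 L/s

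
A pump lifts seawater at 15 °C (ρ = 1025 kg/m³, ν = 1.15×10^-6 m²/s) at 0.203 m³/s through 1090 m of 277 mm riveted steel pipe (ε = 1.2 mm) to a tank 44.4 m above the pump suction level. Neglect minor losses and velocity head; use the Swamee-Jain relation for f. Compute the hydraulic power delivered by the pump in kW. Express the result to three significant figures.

P_hyd ≈ 227 kW

V = 4Q/(πD²) = 3.369 m/s; Re = 8.11×10^5; ε/D = 0.00433; f = 0.02929
h_f = f(L/D)V²/2g = 66.67 m
Total head H = z + h_f = 44.4 + 66.67 = 111.1 m
P_hyd = ρgQH = 1025·9.81·0.203·111.1 = 226.7 kW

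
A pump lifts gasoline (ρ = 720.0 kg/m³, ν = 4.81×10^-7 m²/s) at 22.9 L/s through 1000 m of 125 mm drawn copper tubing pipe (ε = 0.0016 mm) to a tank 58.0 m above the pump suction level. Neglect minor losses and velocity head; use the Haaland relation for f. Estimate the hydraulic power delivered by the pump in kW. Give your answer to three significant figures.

P_hyd ≈ 12.4 kW

V = 4Q/(πD²) = 1.866 m/s; Re = 4.85×10^5; ε/D = 1.28×10^-5; f = 0.01328
h_f = f(L/D)V²/2g = 18.85 m
Total head H = z + h_f = 58.0 + 18.85 = 76.85 m
P_hyd = ρgQH = 720.0·9.81·0.0229·76.85 = 12.43 kW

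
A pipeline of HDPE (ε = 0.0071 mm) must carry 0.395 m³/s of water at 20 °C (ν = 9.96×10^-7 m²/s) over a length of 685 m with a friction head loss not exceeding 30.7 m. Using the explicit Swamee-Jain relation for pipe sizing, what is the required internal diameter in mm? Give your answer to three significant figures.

D ≈ 320 mm

Swamee-Jain (Type III): D = 0.66·[ε^1.25·(LQ²/(gh_f))^4.75 + ν·Q^9.4·(L/(gh_f))^5.2]^0.04
LQ²/(gh_f) = 0.3549; L/(gh_f) = 2.274
Term 1 = ε^1.25·(…)^4.75 = 2.67×10^-9; Term 2 = ν·Q^9.4·(…)^5.2 = 1.15×10^-8
D = 0.66·(2.67×10^-9 + 1.15×10^-8)^0.04 = 0.3204 m = 320 mm
Check: V = 4.90 m/s, Re = 1.58×10^6, f = 0.01144, h_f = 29.9 m ≈ 30.7 m ✓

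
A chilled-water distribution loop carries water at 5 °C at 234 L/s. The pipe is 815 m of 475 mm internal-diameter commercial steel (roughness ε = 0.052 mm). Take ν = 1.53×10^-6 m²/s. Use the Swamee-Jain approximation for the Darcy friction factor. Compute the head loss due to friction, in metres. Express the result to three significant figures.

V = 4Q/(πD²) = 4·0.234/(π·0.475²) = 1.321 m/s
Re = VD/ν = 1.321·0.475/1.53×10^-6 = 4.10×10^5 → turbulent
ε/D = 0.052/475 = 1.09×10^-4
Swamee-Jain: f = 0.01492
h_f = f(L/D)V²/(2g) = 0.01492·(815/0.475)·1.321²/(2·9.81) = 2.275 m

h_f ≈ 2.27 m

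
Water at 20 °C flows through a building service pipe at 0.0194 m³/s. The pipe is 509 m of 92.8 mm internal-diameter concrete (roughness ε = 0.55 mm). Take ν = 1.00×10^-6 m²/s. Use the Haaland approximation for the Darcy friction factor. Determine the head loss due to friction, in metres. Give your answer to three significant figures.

V = 4Q/(πD²) = 4·0.0194/(π·0.0928²) = 2.868 m/s
Re = VD/ν = 2.868·0.0928/1.00×10^-6 = 2.66×10^5 → turbulent
ε/D = 0.55/92.8 = 0.00593
Haaland: f = 0.03235
h_f = f(L/D)V²/(2g) = 0.03235·(509/0.0928)·2.868²/(2·9.81) = 74.40 m

h_f ≈ 74.4 m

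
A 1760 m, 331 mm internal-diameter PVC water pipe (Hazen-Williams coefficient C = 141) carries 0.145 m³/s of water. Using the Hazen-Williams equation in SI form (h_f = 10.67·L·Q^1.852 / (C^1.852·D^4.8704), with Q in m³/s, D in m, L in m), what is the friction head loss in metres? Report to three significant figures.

h_f ≈ 12.0 m

h_f = 10.67·1760·0.145^1.852 / (141^1.852·0.331^4.8704) = 11.99 m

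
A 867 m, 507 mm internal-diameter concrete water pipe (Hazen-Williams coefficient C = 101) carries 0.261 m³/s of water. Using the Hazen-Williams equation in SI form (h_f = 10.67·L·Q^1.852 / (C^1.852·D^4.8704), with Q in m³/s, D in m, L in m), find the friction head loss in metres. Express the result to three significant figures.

h_f ≈ 4.08 m

h_f = 10.67·867·0.261^1.852 / (101^1.852·0.507^4.8704) = 4.079 m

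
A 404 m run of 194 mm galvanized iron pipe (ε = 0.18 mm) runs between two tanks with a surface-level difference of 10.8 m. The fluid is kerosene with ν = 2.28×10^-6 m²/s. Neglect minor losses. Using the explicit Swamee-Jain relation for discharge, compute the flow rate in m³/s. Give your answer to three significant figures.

Swamee-Jain (Type II): Q = -0.965·√(gD⁵h_f/L)·ln[ε/(3.7D) + √(3.17ν²L/(gD³h_f))]
√(gD⁵h_f/L) = √(9.81·0.194⁵·10.8/404) = 0.008489
ε/(3.7D) = 2.51×10^-4; √(3.17ν²L/(gD³h_f)) = 9.28×10^-5
Q = -0.965·0.008489·ln(3.435×10^-4) = 0.06534 m³/s
Check: V = 2.21 m/s, Re = 1.88×10^5, f = 0.02099, h_f = 10.9 m ≈ 10.8 m ✓

Q ≈ 0.0653 m³/s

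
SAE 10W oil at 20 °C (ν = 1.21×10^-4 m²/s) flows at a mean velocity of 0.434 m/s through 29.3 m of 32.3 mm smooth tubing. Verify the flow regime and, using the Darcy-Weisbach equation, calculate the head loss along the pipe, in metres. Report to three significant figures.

h_f ≈ 4.81 m

Re = VD/ν = 0.434·0.03230/1.21×10^-4 = 116 → laminar (Re < 2300)
f = 64/Re = 0.5524
h_f = f(L/D)V²/(2g) = 0.5524·(29.3/0.03230)·0.434²/(2·9.81) = 4.811 m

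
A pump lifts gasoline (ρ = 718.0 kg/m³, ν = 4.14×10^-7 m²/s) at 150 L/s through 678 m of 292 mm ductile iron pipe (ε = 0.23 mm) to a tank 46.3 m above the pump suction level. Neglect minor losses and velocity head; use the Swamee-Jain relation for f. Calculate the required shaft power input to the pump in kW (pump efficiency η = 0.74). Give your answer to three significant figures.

V = 4Q/(πD²) = 2.240 m/s; Re = 1.58×10^6; ε/D = 7.88×10^-4; f = 0.01885
h_f = f(L/D)V²/2g = 11.19 m
Total head H = z + h_f = 46.3 + 11.19 = 57.49 m
P_hyd = ρgQH = 718.0·9.81·0.150·57.49 = 60.74 kW
P_shaft = P_hyd/η = 60.74/0.74 = 82.08 kW

P_shaft ≈ 82.1 kW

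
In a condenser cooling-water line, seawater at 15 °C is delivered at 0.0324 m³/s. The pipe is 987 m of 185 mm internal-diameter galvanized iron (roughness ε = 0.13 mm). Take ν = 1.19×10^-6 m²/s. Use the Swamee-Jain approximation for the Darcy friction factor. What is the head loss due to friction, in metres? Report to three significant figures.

h_f ≈ 7.91 m

V = 4Q/(πD²) = 4·0.0324/(π·0.185²) = 1.205 m/s
Re = VD/ν = 1.205·0.185/1.19×10^-6 = 1.87×10^5 → turbulent
ε/D = 0.13/185 = 7.03×10^-4
Swamee-Jain: f = 0.02003
h_f = f(L/D)V²/(2g) = 0.02003·(987/0.185)·1.205²/(2·9.81) = 7.912 m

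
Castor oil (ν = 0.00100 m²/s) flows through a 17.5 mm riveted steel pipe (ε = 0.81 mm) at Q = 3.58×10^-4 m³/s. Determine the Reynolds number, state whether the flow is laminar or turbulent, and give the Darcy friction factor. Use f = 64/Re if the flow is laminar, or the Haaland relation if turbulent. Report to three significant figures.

V = 4Q/(πD²) = 1.488 m/s
Re = VD/ν = 1.488·0.0175/0.00100 = 26.0
Re < 2300 → laminar → f = 64/Re = 2.457

Re ≈ 26.0; laminar; f = 64/Re ≈ 2.46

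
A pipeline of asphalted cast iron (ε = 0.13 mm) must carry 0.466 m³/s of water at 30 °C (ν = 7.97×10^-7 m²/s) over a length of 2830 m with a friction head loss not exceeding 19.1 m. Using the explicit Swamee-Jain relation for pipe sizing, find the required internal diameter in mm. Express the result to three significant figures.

Swamee-Jain (Type III): D = 0.66·[ε^1.25·(LQ²/(gh_f))^4.75 + ν·Q^9.4·(L/(gh_f))^5.2]^0.04
LQ²/(gh_f) = 3.280; L/(gh_f) = 15.10
Term 1 = ε^1.25·(…)^4.75 = 0.00392; Term 2 = ν·Q^9.4·(…)^5.2 = 8.23×10^-4
D = 0.66·(0.00392 + 8.23×10^-4)^0.04 = 0.5328 m = 533 mm
Check: V = 2.09 m/s, Re = 1.40×10^6, f = 0.01501, h_f = 17.7 m ≈ 19.1 m ✓

D ≈ 533 mm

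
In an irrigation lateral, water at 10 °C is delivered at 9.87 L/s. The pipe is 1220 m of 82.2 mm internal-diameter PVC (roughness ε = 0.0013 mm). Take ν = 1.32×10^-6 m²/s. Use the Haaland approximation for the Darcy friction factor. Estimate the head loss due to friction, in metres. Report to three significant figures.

V = 4Q/(πD²) = 4·0.00987/(π·0.0822²) = 1.860 m/s
Re = VD/ν = 1.860·0.0822/1.32×10^-6 = 1.16×10^5 → turbulent
ε/D = 0.0013/82.2 = 1.58×10^-5
Haaland: f = 0.01736
h_f = f(L/D)V²/(2g) = 0.01736·(1220/0.0822)·1.860²/(2·9.81) = 45.42 m

h_f ≈ 45.4 m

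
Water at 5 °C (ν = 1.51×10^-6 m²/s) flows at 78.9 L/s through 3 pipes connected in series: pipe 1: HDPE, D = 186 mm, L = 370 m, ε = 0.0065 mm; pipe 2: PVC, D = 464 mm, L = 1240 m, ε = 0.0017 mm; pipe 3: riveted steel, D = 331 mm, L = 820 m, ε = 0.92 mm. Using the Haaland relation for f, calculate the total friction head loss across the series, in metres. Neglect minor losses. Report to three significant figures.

Pipe 1: V = 2.904 m/s, Re = 3.58×10^5, ε/D = 3.49×10^-5, f = 0.01422, h_1 = f(L/D)V²/2g = 12.16 m
Pipe 2: V = 0.4666 m/s, Re = 1.43×10^5, ε/D = 3.66×10^-6, f = 0.01657, h_2 = f(L/D)V²/2g = 0.4914 m
Pipe 3: V = 0.9169 m/s, Re = 2.01×10^5, ε/D = 0.00278, f = 0.02629, h_3 = f(L/D)V²/2g = 2.791 m
Series → Q common, losses add: H = Σh = 15.44 m

H ≈ 15.4 m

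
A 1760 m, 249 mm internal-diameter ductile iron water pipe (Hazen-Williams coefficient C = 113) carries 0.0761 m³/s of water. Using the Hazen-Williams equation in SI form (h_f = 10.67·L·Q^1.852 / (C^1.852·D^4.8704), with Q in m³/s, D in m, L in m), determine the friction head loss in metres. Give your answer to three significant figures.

h_f ≈ 21.9 m

h_f = 10.67·1760·0.0761^1.852 / (113^1.852·0.249^4.8704) = 21.90 m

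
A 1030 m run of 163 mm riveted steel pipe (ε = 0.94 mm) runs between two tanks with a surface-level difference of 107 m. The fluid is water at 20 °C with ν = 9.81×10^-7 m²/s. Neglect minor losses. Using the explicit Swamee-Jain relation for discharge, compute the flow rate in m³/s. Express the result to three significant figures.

Swamee-Jain (Type II): Q = -0.965·√(gD⁵h_f/L)·ln[ε/(3.7D) + √(3.17ν²L/(gD³h_f))]
√(gD⁵h_f/L) = √(9.81·0.163⁵·107/1030) = 0.01083
ε/(3.7D) = 0.00156; √(3.17ν²L/(gD³h_f)) = 2.63×10^-5
Q = -0.965·0.01083·ln(0.001585) = 0.06737 m³/s
Check: V = 3.23 m/s, Re = 5.36×10^5, f = 0.03197, h_f = 107 m ≈ 107 m ✓

Q ≈ 0.0674 m³/s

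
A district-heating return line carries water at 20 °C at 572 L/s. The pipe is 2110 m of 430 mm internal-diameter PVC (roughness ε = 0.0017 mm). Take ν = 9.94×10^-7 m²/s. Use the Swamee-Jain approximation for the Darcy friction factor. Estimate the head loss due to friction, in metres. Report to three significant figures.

h_f ≈ 41.8 m

V = 4Q/(πD²) = 4·0.572/(π·0.430²) = 3.939 m/s
Re = VD/ν = 3.939·0.430/9.94×10^-7 = 1.70×10^6 → turbulent
ε/D = 0.0017/430 = 3.95×10^-6
Swamee-Jain: f = 0.01077
h_f = f(L/D)V²/(2g) = 0.01077·(2110/0.430)·3.939²/(2·9.81) = 41.79 m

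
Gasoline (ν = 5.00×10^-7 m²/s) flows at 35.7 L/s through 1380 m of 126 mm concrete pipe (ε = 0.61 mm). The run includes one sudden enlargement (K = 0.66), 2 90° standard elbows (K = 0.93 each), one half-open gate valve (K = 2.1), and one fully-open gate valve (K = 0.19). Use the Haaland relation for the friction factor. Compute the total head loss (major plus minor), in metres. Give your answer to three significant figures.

V = 4Q/(πD²) = 2.863 m/s; V²/2g = 0.4178 m
Re = 7.22×10^5, ε/D = 0.00484 → f = 0.03026 (Haaland)
Major: h_f = f(L/D)·V²/2g = 0.03026·10952·0.4178 = 138.5 m
Minor: ΣK = 4.81; h_m = ΣK·V²/2g = 2.010 m
Total H_L = 138.5 + 2.010 = 140.5 m

H_L ≈ 140 m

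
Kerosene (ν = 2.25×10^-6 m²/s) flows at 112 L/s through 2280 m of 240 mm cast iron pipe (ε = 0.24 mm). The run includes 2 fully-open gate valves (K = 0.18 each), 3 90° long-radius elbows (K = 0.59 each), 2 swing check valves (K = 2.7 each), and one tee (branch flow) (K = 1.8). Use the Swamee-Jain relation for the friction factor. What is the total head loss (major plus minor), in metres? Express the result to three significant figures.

V = 4Q/(πD²) = 2.476 m/s; V²/2g = 0.3124 m
Re = 2.64×10^5, ε/D = 0.00100 → f = 0.02087 (Swamee-Jain)
Major: h_f = f(L/D)·V²/2g = 0.02087·9500·0.3124 = 61.94 m
Minor: ΣK = 9.33; h_m = ΣK·V²/2g = 2.915 m
Total H_L = 61.94 + 2.915 = 64.86 m

H_L ≈ 64.9 m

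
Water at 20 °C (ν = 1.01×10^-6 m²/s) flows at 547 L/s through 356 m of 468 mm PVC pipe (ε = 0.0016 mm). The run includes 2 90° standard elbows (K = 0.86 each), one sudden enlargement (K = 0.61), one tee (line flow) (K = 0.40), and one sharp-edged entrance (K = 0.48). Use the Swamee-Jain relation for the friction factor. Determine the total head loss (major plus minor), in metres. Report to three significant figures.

H_L ≈ 5.96 m

V = 4Q/(πD²) = 3.180 m/s; V²/2g = 0.5154 m
Re = 1.47×10^6, ε/D = 3.42×10^-6 → f = 0.01100 (Swamee-Jain)
Major: h_f = f(L/D)·V²/2g = 0.01100·760.7·0.5154 = 4.310 m
Minor: ΣK = 3.21; h_m = ΣK·V²/2g = 1.654 m
Total H_L = 4.310 + 1.654 = 5.965 m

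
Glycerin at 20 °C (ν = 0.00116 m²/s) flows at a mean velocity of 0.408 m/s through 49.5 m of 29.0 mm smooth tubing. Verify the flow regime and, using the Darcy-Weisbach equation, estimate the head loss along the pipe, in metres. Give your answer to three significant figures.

h_f ≈ 90.9 m

Re = VD/ν = 0.408·0.02900/0.00116 = 10.2 → laminar (Re < 2300)
f = 64/Re = 6.275
h_f = f(L/D)V²/(2g) = 6.275·(49.5/0.02900)·0.408²/(2·9.81) = 90.87 m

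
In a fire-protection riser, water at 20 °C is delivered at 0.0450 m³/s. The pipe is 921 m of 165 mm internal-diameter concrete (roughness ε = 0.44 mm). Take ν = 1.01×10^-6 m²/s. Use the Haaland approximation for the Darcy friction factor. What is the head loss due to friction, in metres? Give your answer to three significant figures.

V = 4Q/(πD²) = 4·0.0450/(π·0.165²) = 2.105 m/s
Re = VD/ν = 2.105·0.165/1.01×10^-6 = 3.44×10^5 → turbulent
ε/D = 0.44/165 = 0.00267
Haaland: f = 0.02575
h_f = f(L/D)V²/(2g) = 0.02575·(921/0.165)·2.105²/(2·9.81) = 32.45 m

h_f ≈ 32.5 m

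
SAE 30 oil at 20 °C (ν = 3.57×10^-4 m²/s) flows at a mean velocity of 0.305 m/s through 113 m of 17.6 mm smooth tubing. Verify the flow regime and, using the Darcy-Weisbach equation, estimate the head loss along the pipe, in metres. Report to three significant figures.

h_f ≈ 130 m

Re = VD/ν = 0.305·0.01760/3.57×10^-4 = 15.0 → laminar (Re < 2300)
f = 64/Re = 4.256
h_f = f(L/D)V²/(2g) = 4.256·(113/0.01760)·0.305²/(2·9.81) = 129.6 m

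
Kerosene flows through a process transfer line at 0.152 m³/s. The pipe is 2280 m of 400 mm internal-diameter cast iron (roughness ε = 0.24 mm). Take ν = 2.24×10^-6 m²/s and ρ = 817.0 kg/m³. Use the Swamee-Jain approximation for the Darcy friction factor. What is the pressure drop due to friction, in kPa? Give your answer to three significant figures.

V = 4Q/(πD²) = 4·0.152/(π·0.400²) = 1.210 m/s
Re = VD/ν = 1.210·0.400/2.24×10^-6 = 2.16×10^5 → turbulent
ε/D = 0.24/400 = 6.00×10^-4
Swamee-Jain: f = 0.01932
h_f = f(L/D)V²/(2g) = 0.01932·(2280/0.400)·1.210²/(2·9.81) = 8.213 m
Δp = ρg·h_f = 817.0·9.81·8.213 = 65.83 kPa

Δp ≈ 65.8 kPa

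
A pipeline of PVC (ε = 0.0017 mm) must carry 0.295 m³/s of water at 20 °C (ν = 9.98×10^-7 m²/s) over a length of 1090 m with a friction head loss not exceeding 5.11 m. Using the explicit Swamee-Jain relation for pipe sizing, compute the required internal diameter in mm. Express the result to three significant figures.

Swamee-Jain (Type III): D = 0.66·[ε^1.25·(LQ²/(gh_f))^4.75 + ν·Q^9.4·(L/(gh_f))^5.2]^0.04
LQ²/(gh_f) = 1.892; L/(gh_f) = 21.74
Term 1 = ε^1.25·(…)^4.75 = 1.27×10^-6; Term 2 = ν·Q^9.4·(…)^5.2 = 9.32×10^-5
D = 0.66·(1.27×10^-6 + 9.32×10^-5)^0.04 = 0.4556 m = 456 mm
Check: V = 1.81 m/s, Re = 8.26×10^5, f = 0.01207, h_f = 4.82 m ≈ 5.11 m ✓

D ≈ 456 mm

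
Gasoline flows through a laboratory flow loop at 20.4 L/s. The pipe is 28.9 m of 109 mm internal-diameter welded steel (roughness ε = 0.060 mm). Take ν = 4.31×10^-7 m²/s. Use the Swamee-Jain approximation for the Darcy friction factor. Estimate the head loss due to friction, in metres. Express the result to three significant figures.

V = 4Q/(πD²) = 4·0.0204/(π·0.109²) = 2.186 m/s
Re = VD/ν = 2.186·0.109/4.31×10^-7 = 5.53×10^5 → turbulent
ε/D = 0.060/109 = 5.50×10^-4
Swamee-Jain: f = 0.01800
h_f = f(L/D)V²/(2g) = 0.01800·(28.9/0.109)·2.186²/(2·9.81) = 1.163 m

h_f ≈ 1.16 m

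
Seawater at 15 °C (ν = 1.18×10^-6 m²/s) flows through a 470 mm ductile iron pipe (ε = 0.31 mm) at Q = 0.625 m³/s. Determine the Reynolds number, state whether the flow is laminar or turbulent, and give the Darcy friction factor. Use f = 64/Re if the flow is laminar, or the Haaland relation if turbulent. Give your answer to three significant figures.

Re ≈ 1.43×10^6; turbulent; f ≈ 0.0181

V = 4Q/(πD²) = 3.602 m/s
Re = VD/ν = 3.602·0.470/1.18×10^-6 = 1.43×10^6
Re > 4000 → turbulent; ε/D = 6.60×10^-4
Haaland: f = 0.01808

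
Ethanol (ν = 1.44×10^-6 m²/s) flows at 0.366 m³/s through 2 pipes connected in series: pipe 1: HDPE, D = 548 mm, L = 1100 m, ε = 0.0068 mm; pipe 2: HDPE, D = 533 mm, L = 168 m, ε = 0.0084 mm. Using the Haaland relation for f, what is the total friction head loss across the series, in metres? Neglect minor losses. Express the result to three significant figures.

H ≈ 3.72 m

Pipe 1: V = 1.552 m/s, Re = 5.91×10^5, ε/D = 1.24×10^-5, f = 0.01284, h_1 = f(L/D)V²/2g = 3.164 m
Pipe 2: V = 1.640 m/s, Re = 6.07×10^5, ε/D = 1.58×10^-5, f = 0.01283, h_2 = f(L/D)V²/2g = 0.5546 m
Series → Q common, losses add: H = Σh = 3.719 m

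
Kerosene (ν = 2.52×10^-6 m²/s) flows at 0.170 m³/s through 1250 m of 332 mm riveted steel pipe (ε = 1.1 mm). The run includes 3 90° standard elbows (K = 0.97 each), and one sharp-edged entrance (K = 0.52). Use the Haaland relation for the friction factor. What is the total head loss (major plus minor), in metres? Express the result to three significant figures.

H_L ≈ 21.0 m

V = 4Q/(πD²) = 1.964 m/s; V²/2g = 0.1965 m
Re = 2.59×10^5, ε/D = 0.00331 → f = 0.02740 (Haaland)
Major: h_f = f(L/D)·V²/2g = 0.02740·3765·0.1965 = 20.28 m
Minor: ΣK = 3.43; h_m = ΣK·V²/2g = 0.6742 m
Total H_L = 20.28 + 0.6742 = 20.95 m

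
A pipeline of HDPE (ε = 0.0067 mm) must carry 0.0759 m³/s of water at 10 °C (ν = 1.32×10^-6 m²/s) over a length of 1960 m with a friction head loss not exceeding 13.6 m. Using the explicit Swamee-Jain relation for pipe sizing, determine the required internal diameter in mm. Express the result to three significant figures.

D ≈ 255 mm

Swamee-Jain (Type III): D = 0.66·[ε^1.25·(LQ²/(gh_f))^4.75 + ν·Q^9.4·(L/(gh_f))^5.2]^0.04
LQ²/(gh_f) = 0.08463; L/(gh_f) = 14.69
Term 1 = ε^1.25·(…)^4.75 = 2.74×10^-12; Term 2 = ν·Q^9.4·(…)^5.2 = 4.61×10^-11
D = 0.66·(2.74×10^-12 + 4.61×10^-11)^0.04 = 0.2553 m = 255 mm
Check: V = 1.48 m/s, Re = 2.87×10^5, f = 0.01479, h_f = 12.7 m ≈ 13.6 m ✓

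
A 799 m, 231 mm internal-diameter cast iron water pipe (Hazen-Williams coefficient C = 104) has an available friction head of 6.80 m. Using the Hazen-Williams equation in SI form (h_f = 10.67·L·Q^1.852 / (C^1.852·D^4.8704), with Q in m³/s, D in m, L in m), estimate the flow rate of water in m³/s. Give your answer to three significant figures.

Rearranging: Q = [h_f·C^1.852·D^4.8704 / (10.67·L)]^(1/1.852)
Q = [6.80·104^1.852·0.231^4.8704 / (10.67·799)]^0.540 = 0.04683 m³/s

Q ≈ 0.0468 m³/s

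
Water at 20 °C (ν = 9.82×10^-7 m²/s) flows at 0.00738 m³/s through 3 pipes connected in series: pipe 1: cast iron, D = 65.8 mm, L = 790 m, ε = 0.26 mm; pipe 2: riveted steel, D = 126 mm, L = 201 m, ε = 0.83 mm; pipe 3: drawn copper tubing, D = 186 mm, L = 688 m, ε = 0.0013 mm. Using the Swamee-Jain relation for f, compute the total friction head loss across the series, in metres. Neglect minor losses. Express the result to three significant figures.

H ≈ 85.7 m

Pipe 1: V = 2.170 m/s, Re = 1.45×10^5, ε/D = 0.00395, f = 0.02929, h_1 = f(L/D)V²/2g = 84.41 m
Pipe 2: V = 0.5919 m/s, Re = 7.59×10^4, ε/D = 0.00659, f = 0.03439, h_2 = f(L/D)V²/2g = 0.9795 m
Pipe 3: V = 0.2716 m/s, Re = 5.14×10^4, ε/D = 6.99×10^-6, f = 0.02066, h_3 = f(L/D)V²/2g = 0.2873 m
Series → Q common, losses add: H = Σh = 85.68 m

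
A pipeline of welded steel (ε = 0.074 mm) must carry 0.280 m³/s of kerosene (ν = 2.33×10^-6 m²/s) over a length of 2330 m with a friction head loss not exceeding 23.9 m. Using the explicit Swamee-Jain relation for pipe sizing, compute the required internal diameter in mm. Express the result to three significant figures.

Swamee-Jain (Type III): D = 0.66·[ε^1.25·(LQ²/(gh_f))^4.75 + ν·Q^9.4·(L/(gh_f))^5.2]^0.04
LQ²/(gh_f) = 0.7791; L/(gh_f) = 9.938
Term 1 = ε^1.25·(…)^4.75 = 2.10×10^-6; Term 2 = ν·Q^9.4·(…)^5.2 = 2.27×10^-6
D = 0.66·(2.10×10^-6 + 2.27×10^-6)^0.04 = 0.4029 m = 403 mm
Check: V = 2.20 m/s, Re = 3.80×10^5, f = 0.01577, h_f = 22.4 m ≈ 23.9 m ✓

D ≈ 403 mm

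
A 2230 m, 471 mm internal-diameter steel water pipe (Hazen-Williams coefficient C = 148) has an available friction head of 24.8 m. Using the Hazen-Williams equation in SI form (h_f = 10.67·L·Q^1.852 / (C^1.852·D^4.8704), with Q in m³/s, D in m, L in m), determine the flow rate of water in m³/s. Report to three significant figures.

Q ≈ 0.501 m³/s

Rearranging: Q = [h_f·C^1.852·D^4.8704 / (10.67·L)]^(1/1.852)
Q = [24.8·148^1.852·0.471^4.8704 / (10.67·2230)]^0.540 = 0.5014 m³/s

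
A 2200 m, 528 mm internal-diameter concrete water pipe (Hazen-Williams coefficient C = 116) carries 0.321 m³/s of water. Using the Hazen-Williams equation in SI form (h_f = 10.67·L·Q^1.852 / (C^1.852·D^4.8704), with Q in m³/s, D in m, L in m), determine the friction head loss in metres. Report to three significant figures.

h_f = 10.67·2200·0.321^1.852 / (116^1.852·0.528^4.8704) = 9.641 m

h_f ≈ 9.64 m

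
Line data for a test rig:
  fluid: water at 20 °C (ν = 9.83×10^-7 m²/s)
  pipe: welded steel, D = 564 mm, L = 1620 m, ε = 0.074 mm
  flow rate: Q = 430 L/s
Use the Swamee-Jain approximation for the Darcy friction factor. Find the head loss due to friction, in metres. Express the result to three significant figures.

V = 4Q/(πD²) = 4·0.430/(π·0.564²) = 1.721 m/s
Re = VD/ν = 1.721·0.564/9.83×10^-7 = 9.88×10^5 → turbulent
ε/D = 0.074/564 = 1.31×10^-4
Swamee-Jain: f = 0.01396
h_f = f(L/D)V²/(2g) = 0.01396·(1620/0.564)·1.721²/(2·9.81) = 6.053 m

h_f ≈ 6.05 m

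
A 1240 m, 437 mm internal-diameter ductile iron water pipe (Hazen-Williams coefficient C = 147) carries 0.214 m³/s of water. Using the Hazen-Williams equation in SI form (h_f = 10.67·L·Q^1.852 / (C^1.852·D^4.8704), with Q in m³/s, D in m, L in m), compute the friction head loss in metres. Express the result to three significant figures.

h_f ≈ 4.16 m

h_f = 10.67·1240·0.214^1.852 / (147^1.852·0.437^4.8704) = 4.156 m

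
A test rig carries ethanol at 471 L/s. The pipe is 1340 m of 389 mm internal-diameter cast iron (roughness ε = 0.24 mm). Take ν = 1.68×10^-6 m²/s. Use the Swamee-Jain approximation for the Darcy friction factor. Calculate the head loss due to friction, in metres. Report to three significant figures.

h_f ≈ 49.9 m

V = 4Q/(πD²) = 4·0.471/(π·0.389²) = 3.963 m/s
Re = VD/ν = 3.963·0.389/1.68×10^-6 = 9.18×10^5 → turbulent
ε/D = 0.24/389 = 6.17×10^-4
Swamee-Jain: f = 0.01809
h_f = f(L/D)V²/(2g) = 0.01809·(1340/0.389)·3.963²/(2·9.81) = 49.87 m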